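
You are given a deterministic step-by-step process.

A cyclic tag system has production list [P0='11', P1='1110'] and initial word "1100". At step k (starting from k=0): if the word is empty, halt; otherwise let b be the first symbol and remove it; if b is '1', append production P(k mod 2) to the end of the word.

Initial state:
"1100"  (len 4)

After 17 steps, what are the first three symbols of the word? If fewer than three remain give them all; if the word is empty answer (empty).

111

k=0  "1100"  (len 4)
k=1  "10011"  (len 5)
k=2  "00111110"  (len 8)
k=3  "0111110"  (len 7)
k=4  "111110"  (len 6)
k=5  "1111011"  (len 7)
k=6  "1110111110"  (len 10)
k=7  "11011111011"  (len 11)
k=8  "10111110111110"  (len 14)
k=9  "011111011111011"  (len 15)
k=10  "11111011111011"  (len 14)
k=11  "111101111101111"  (len 15)
k=12  "111011111011111110"  (len 18)
k=13  "1101111101111111011"  (len 19)
k=14  "1011111011111110111110"  (len 22)
k=15  "01111101111111011111011"  (len 23)
k=16  "1111101111111011111011"  (len 22)
k=17  "11110111111101111101111"  (len 23)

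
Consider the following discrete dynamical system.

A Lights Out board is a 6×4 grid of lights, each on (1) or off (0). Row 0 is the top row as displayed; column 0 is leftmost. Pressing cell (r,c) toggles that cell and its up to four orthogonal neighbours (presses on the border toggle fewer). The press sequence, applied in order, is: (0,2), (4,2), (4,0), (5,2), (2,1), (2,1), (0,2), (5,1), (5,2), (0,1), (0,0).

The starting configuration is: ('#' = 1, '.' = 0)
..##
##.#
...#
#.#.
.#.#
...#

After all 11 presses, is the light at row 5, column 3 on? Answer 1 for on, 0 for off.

0) ..##
##.#
...#
#.#.
.#.#
...#
1) .#..
####
...#
#.#.
.#.#
...#
2) .#..
####
...#
#...
..#.
..##
3) .#..
####
...#
....
###.
#.##
4) .#..
####
...#
....
##..
##..
5) .#..
#.##
####
.#..
##..
##..
6) .#..
####
...#
....
##..
##..
7) ..##
##.#
...#
....
##..
##..
8) ..##
##.#
...#
....
#...
..#.
9) ..##
##.#
...#
....
#.#.
.#.#
10) ##.#
#..#
...#
....
#.#.
.#.#
11) ...#
...#
...#
....
#.#.
.#.#

1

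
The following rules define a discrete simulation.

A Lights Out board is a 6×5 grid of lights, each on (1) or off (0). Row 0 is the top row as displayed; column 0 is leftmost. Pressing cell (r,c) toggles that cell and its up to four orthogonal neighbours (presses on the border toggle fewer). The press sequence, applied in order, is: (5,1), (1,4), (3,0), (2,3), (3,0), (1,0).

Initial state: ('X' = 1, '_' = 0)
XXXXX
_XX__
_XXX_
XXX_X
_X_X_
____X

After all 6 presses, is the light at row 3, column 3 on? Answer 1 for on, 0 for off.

1

t=0: XXXXX
_XX__
_XXX_
XXX_X
_X_X_
____X
t=1: XXXXX
_XX__
_XXX_
XXX_X
___X_
XXX_X
t=2: XXXX_
_XXXX
_XXXX
XXX_X
___X_
XXX_X
t=3: XXXX_
_XXXX
XXXXX
__X_X
X__X_
XXX_X
t=4: XXXX_
_XX_X
XX___
__XXX
X__X_
XXX_X
t=5: XXXX_
_XX_X
_X___
XXXXX
___X_
XXX_X
t=6: _XXX_
X_X_X
XX___
XXXXX
___X_
XXX_X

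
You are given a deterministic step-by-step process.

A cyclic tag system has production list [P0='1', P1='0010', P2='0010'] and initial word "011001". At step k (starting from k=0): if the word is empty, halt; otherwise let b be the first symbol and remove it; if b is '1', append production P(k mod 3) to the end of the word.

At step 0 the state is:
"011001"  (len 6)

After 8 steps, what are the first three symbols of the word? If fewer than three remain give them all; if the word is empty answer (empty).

[0] "011001"  (len 6)
[1] "11001"  (len 5)
[2] "10010010"  (len 8)
[3] "00100100010"  (len 11)
[4] "0100100010"  (len 10)
[5] "100100010"  (len 9)
[6] "001000100010"  (len 12)
[7] "01000100010"  (len 11)
[8] "1000100010"  (len 10)

100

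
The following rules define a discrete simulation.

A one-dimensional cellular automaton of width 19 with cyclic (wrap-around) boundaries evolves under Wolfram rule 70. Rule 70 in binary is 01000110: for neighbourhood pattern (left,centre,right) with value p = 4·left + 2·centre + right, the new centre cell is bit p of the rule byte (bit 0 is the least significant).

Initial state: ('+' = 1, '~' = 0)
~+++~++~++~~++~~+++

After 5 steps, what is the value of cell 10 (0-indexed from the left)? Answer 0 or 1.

0

t=0: ~+++~++~++~~++~~+++
t=1: ~~~+~~+~~+~+~+~+~~+
t=2: ~~++~++~++~+~+~+~++
t=3: ~+~+~~+~~+~+~+~+~~+
t=4: ~+~+~++~++~+~+~+~++
t=5: ~+~+~~+~~+~+~+~+~~+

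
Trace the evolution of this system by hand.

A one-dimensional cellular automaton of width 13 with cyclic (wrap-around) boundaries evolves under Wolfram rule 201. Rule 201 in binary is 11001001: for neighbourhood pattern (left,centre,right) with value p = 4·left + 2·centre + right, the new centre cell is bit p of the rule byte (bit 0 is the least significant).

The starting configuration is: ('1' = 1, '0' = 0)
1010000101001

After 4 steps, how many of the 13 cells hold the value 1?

9

t=0: 1010000101001
t=1: 1000110000001
t=2: 1010110111101
t=3: 1000110111101
t=4: 1010110111101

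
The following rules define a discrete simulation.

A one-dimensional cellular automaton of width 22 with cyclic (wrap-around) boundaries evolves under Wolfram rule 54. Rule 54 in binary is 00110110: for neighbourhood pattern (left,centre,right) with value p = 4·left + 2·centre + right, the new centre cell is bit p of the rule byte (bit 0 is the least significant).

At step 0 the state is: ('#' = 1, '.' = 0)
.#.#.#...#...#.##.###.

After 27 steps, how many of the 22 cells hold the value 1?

12

k=0  .#.#.#...#...#.##.###.
k=1  #######.###.###..#...#
k=2  .......#...#...####.#.
k=3  ......###.###.#....###
k=4  #....#...#...###..#...
k=5  ##..###.###.#...####.#
k=6  ..##...#...###.#....#.
k=7  .#..#.###.#...###..###
k=8  ######...###.#...##...
k=9  ......#.#...###.#..#.#
k=10  #....#####.#...#######
k=11  .#..#.....###.#.......
k=12  ######...#...###......
k=13  ......#.###.#...#....#
k=14  #....###...###.###..##
k=15  .#..#...#.#...#...##..
k=16  ######.#####.###.#..#.
k=17  ......#.....#...######
k=18  #....###...###.#......
k=19  ##..#...#.#...###....#
k=20  ..####.#####.#...#..#.
k=21  .#....#.....###.######
k=22  ###..###...#...#......
k=23  ...##...#.###.###....#
k=24  #.#..#.###...#...#..##
k=25  .######...#.###.####..
k=26  #......#.###...#....#.
k=27  ##....###...#.###..###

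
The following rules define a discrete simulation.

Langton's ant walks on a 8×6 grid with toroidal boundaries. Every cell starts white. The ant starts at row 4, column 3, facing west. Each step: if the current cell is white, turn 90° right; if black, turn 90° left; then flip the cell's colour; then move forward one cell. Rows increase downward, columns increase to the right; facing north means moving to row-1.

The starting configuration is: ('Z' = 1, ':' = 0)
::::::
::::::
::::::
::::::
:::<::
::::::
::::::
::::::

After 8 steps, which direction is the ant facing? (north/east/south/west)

t=0: ::::::
::::::
::::::
::::::
:::<::
::::::
::::::
::::::
t=1: ::::::
::::::
::::::
:::^::
:::Z::
::::::
::::::
::::::
t=2: ::::::
::::::
::::::
:::Z>:
:::Z::
::::::
::::::
::::::
t=3: ::::::
::::::
::::::
:::ZZ:
:::Zv:
::::::
::::::
::::::
t=4: ::::::
::::::
::::::
:::ZZ:
:::<Z:
::::::
::::::
::::::
t=5: ::::::
::::::
::::::
:::ZZ:
::::Z:
:::v::
::::::
::::::
t=6: ::::::
::::::
::::::
:::ZZ:
::::Z:
::<Z::
::::::
::::::
t=7: ::::::
::::::
::::::
:::ZZ:
::^:Z:
::ZZ::
::::::
::::::
t=8: ::::::
::::::
::::::
:::ZZ:
::Z>Z:
::ZZ::
::::::
::::::

east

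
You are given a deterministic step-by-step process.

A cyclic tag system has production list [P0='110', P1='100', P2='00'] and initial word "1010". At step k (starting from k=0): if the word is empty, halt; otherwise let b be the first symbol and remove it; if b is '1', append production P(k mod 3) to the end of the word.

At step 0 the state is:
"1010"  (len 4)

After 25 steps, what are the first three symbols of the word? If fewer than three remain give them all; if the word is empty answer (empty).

001

k=0  "1010"  (len 4)
k=1  "010110"  (len 6)
k=2  "10110"  (len 5)
k=3  "011000"  (len 6)
k=4  "11000"  (len 5)
k=5  "1000100"  (len 7)
k=6  "00010000"  (len 8)
k=7  "0010000"  (len 7)
k=8  "010000"  (len 6)
k=9  "10000"  (len 5)
k=10  "0000110"  (len 7)
k=11  "000110"  (len 6)
k=12  "00110"  (len 5)
k=13  "0110"  (len 4)
k=14  "110"  (len 3)
k=15  "1000"  (len 4)
k=16  "000110"  (len 6)
k=17  "00110"  (len 5)
k=18  "0110"  (len 4)
k=19  "110"  (len 3)
k=20  "10100"  (len 5)
k=21  "010000"  (len 6)
k=22  "10000"  (len 5)
k=23  "0000100"  (len 7)
k=24  "000100"  (len 6)
k=25  "00100"  (len 5)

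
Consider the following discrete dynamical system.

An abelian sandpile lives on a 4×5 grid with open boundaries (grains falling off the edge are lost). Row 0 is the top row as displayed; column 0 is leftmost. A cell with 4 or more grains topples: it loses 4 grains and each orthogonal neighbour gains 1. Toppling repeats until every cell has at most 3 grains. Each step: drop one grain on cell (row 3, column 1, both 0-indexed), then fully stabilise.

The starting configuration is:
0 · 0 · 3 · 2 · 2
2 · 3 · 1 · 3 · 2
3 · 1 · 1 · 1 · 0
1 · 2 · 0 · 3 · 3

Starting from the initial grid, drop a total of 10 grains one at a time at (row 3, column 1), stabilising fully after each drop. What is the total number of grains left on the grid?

[0] 0 · 0 · 3 · 2 · 2
2 · 3 · 1 · 3 · 2
3 · 1 · 1 · 1 · 0
1 · 2 · 0 · 3 · 3
[1] 0 · 0 · 3 · 2 · 2
2 · 3 · 1 · 3 · 2
3 · 1 · 1 · 1 · 0
1 · 3 · 0 · 3 · 3
[2] 0 · 0 · 3 · 2 · 2
2 · 3 · 1 · 3 · 2
3 · 2 · 1 · 1 · 0
2 · 0 · 1 · 3 · 3
[3] 0 · 0 · 3 · 2 · 2
2 · 3 · 1 · 3 · 2
3 · 2 · 1 · 1 · 0
2 · 1 · 1 · 3 · 3
[4] 0 · 0 · 3 · 2 · 2
2 · 3 · 1 · 3 · 2
3 · 2 · 1 · 1 · 0
2 · 2 · 1 · 3 · 3
[5] 0 · 0 · 3 · 2 · 2
2 · 3 · 1 · 3 · 2
3 · 2 · 1 · 1 · 0
2 · 3 · 1 · 3 · 3
[6] 0 · 0 · 3 · 2 · 2
2 · 3 · 1 · 3 · 2
3 · 3 · 1 · 1 · 0
3 · 0 · 2 · 3 · 3
[7] 0 · 0 · 3 · 2 · 2
2 · 3 · 1 · 3 · 2
3 · 3 · 1 · 1 · 0
3 · 1 · 2 · 3 · 3
[8] 0 · 0 · 3 · 2 · 2
2 · 3 · 1 · 3 · 2
3 · 3 · 1 · 1 · 0
3 · 2 · 2 · 3 · 3
[9] 0 · 0 · 3 · 2 · 2
2 · 3 · 1 · 3 · 2
3 · 3 · 1 · 1 · 0
3 · 3 · 2 · 3 · 3
[10] 1 · 1 · 3 · 2 · 2
0 · 1 · 2 · 3 · 2
2 · 2 · 2 · 1 · 0
1 · 2 · 3 · 3 · 3

36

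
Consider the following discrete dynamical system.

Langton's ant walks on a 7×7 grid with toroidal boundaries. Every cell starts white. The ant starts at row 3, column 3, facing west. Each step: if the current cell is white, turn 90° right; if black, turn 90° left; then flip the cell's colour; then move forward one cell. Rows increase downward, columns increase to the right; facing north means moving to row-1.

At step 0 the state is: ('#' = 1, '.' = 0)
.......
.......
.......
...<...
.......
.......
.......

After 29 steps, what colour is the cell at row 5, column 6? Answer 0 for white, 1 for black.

1

k=0  .......
.......
.......
...<...
.......
.......
.......
k=1  .......
.......
...^...
...#...
.......
.......
.......
k=2  .......
.......
...#>..
...#...
.......
.......
.......
k=3  .......
.......
...##..
...#v..
.......
.......
.......
k=4  .......
.......
...##..
...<#..
.......
.......
.......
k=5  .......
.......
...##..
....#..
...v...
.......
.......
k=6  .......
.......
...##..
....#..
..<#...
.......
.......
k=7  .......
.......
...##..
..^.#..
..##...
.......
.......
k=8  .......
.......
...##..
..#>#..
..##...
.......
.......
k=9  .......
.......
...##..
..###..
..#v...
.......
.......
k=10  .......
.......
...##..
..###..
..#.>..
.......
.......
k=11  .......
.......
...##..
..###..
..#.#..
....v..
.......
k=12  .......
.......
...##..
..###..
..#.#..
...<#..
.......
k=13  .......
.......
...##..
..###..
..#^#..
...##..
.......
k=14  .......
.......
...##..
..###..
..##>..
...##..
.......
k=15  .......
.......
...##..
..##^..
..##...
...##..
.......
k=16  .......
.......
...##..
..#<...
..##...
...##..
.......
k=17  .......
.......
...##..
..#....
..#v...
...##..
.......
k=18  .......
.......
...##..
..#....
..#.>..
...##..
.......
k=19  .......
.......
...##..
..#....
..#.#..
...#v..
.......
k=20  .......
.......
...##..
..#....
..#.#..
...#.>.
.......
k=21  .......
.......
...##..
..#....
..#.#..
...#.#.
.....v.
k=22  .......
.......
...##..
..#....
..#.#..
...#.#.
....<#.
k=23  .......
.......
...##..
..#....
..#.#..
...#^#.
....##.
k=24  .......
.......
...##..
..#....
..#.#..
...##>.
....##.
k=25  .......
.......
...##..
..#....
..#.#^.
...##..
....##.
k=26  .......
.......
...##..
..#....
..#.##>
...##..
....##.
k=27  .......
.......
...##..
..#....
..#.###
...##.v
....##.
k=28  .......
.......
...##..
..#....
..#.###
...##<#
....##.
k=29  .......
.......
...##..
..#....
..#.#^#
...####
....##.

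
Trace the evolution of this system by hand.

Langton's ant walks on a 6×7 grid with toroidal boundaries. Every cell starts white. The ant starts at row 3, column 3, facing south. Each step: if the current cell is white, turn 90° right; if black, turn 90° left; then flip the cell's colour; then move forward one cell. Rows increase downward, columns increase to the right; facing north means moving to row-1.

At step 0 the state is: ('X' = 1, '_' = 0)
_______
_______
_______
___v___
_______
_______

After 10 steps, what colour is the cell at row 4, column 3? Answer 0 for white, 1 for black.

gen 0: _______
_______
_______
___v___
_______
_______
gen 1: _______
_______
_______
__<X___
_______
_______
gen 2: _______
_______
__^____
__XX___
_______
_______
gen 3: _______
_______
__X>___
__XX___
_______
_______
gen 4: _______
_______
__XX___
__Xv___
_______
_______
gen 5: _______
_______
__XX___
__X_>__
_______
_______
gen 6: _______
_______
__XX___
__X_X__
____v__
_______
gen 7: _______
_______
__XX___
__X_X__
___<X__
_______
gen 8: _______
_______
__XX___
__X^X__
___XX__
_______
gen 9: _______
_______
__XX___
__XX>__
___XX__
_______
gen 10: _______
_______
__XX^__
__XX___
___XX__
_______

1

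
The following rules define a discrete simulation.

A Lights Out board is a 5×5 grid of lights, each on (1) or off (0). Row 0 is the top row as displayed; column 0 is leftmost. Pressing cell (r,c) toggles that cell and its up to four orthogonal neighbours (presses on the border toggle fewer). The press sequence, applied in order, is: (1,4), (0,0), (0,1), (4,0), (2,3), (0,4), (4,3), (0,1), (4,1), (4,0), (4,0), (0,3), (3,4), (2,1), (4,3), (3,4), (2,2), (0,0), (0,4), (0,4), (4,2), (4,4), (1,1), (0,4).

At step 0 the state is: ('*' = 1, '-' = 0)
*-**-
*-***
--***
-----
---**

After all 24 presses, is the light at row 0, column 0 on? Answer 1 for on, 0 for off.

1

[0] *-**-
*-***
--***
-----
---**
[1] *-***
*-*--
--**-
-----
---**
[2] -****
--*--
--**-
-----
---**
[3] *--**
-**--
--**-
-----
---**
[4] *--**
-**--
--**-
*----
**-**
[5] *--**
-***-
----*
*--*-
**-**
[6] *----
-****
----*
*--*-
**-**
[7] *----
-****
----*
*----
***--
[8] -**--
--***
----*
*----
***--
[9] -**--
--***
----*
**---
-----
[10] -**--
--***
----*
-*---
**---
[11] -**--
--***
----*
**---
-----
[12] -*-**
--*-*
----*
**---
-----
[13] -*-**
--*-*
-----
**-**
----*
[14] -*-**
-**-*
***--
*--**
----*
[15] -*-**
-**-*
***--
*---*
--**-
[16] -*-**
-**-*
***-*
*--*-
--***
[17] -*-**
-*--*
*--**
*-**-
--***
[18] *--**
**--*
*--**
*-**-
--***
[19] *----
**---
*--**
*-**-
--***
[20] *--**
**--*
*--**
*-**-
--***
[21] *--**
**--*
*--**
*--*-
-*--*
[22] *--**
**--*
*--**
*--**
-*-*-
[23] **-**
--*-*
**-**
*--**
-*-*-
[24] **---
--*--
**-**
*--**
-*-*-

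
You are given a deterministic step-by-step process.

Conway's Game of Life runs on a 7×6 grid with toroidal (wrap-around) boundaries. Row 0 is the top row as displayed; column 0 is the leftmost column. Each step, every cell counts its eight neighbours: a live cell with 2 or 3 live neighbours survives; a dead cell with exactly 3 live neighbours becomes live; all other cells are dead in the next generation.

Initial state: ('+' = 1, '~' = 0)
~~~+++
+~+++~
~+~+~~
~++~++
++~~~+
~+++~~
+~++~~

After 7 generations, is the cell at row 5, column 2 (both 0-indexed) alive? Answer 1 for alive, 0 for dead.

[0] ~~~+++
+~+++~
~+~+~~
~++~++
++~~~+
~+++~~
+~++~~
[1] +~~~~~
++~~~~
~~~~~~
~~~+++
~~~~~+
~~~+++
+~~~~+
[2] ~~~~~~
++~~~~
+~~~++
~~~~++
+~~~~~
~~~~~~
+~~~~~
[3] ++~~~~
++~~~~
~+~~+~
~~~~+~
~~~~~+
~~~~~~
~~~~~~
[4] ++~~~~
~~+~~+
++~~~+
~~~~++
~~~~~~
~~~~~~
~~~~~~
[5] ++~~~~
~~+~~+
~+~~~~
~~~~++
~~~~~~
~~~~~~
~~~~~~
[6] ++~~~~
~~+~~~
+~~~++
~~~~~~
~~~~~~
~~~~~~
~~~~~~
[7] ~+~~~~
~~~~~~
~~~~~+
~~~~~+
~~~~~~
~~~~~~
~~~~~~

0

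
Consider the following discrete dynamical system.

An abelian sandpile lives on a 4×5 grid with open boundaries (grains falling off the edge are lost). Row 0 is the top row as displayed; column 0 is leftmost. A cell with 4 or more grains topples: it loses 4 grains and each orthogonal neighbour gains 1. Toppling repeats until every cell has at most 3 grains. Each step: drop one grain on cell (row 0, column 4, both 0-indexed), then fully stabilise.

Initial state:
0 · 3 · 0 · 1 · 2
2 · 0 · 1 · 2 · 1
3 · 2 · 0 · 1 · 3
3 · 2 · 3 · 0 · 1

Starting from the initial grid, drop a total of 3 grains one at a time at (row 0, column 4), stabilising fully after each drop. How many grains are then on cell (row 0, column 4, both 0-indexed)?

1

k=0  0 · 3 · 0 · 1 · 2
2 · 0 · 1 · 2 · 1
3 · 2 · 0 · 1 · 3
3 · 2 · 3 · 0 · 1
k=1  0 · 3 · 0 · 1 · 3
2 · 0 · 1 · 2 · 1
3 · 2 · 0 · 1 · 3
3 · 2 · 3 · 0 · 1
k=2  0 · 3 · 0 · 2 · 0
2 · 0 · 1 · 2 · 2
3 · 2 · 0 · 1 · 3
3 · 2 · 3 · 0 · 1
k=3  0 · 3 · 0 · 2 · 1
2 · 0 · 1 · 2 · 2
3 · 2 · 0 · 1 · 3
3 · 2 · 3 · 0 · 1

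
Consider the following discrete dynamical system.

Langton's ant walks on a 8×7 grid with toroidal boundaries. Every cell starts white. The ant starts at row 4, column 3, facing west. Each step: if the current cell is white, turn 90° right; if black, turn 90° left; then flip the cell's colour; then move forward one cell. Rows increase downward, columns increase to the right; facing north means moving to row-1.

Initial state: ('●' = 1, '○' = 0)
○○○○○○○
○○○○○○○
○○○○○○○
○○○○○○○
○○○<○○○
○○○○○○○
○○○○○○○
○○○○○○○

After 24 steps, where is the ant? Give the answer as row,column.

t=0: ○○○○○○○
○○○○○○○
○○○○○○○
○○○○○○○
○○○<○○○
○○○○○○○
○○○○○○○
○○○○○○○
t=1: ○○○○○○○
○○○○○○○
○○○○○○○
○○○^○○○
○○○●○○○
○○○○○○○
○○○○○○○
○○○○○○○
t=2: ○○○○○○○
○○○○○○○
○○○○○○○
○○○●>○○
○○○●○○○
○○○○○○○
○○○○○○○
○○○○○○○
t=3: ○○○○○○○
○○○○○○○
○○○○○○○
○○○●●○○
○○○●v○○
○○○○○○○
○○○○○○○
○○○○○○○
t=4: ○○○○○○○
○○○○○○○
○○○○○○○
○○○●●○○
○○○<●○○
○○○○○○○
○○○○○○○
○○○○○○○
t=5: ○○○○○○○
○○○○○○○
○○○○○○○
○○○●●○○
○○○○●○○
○○○v○○○
○○○○○○○
○○○○○○○
t=6: ○○○○○○○
○○○○○○○
○○○○○○○
○○○●●○○
○○○○●○○
○○<●○○○
○○○○○○○
○○○○○○○
t=7: ○○○○○○○
○○○○○○○
○○○○○○○
○○○●●○○
○○^○●○○
○○●●○○○
○○○○○○○
○○○○○○○
t=8: ○○○○○○○
○○○○○○○
○○○○○○○
○○○●●○○
○○●>●○○
○○●●○○○
○○○○○○○
○○○○○○○
t=9: ○○○○○○○
○○○○○○○
○○○○○○○
○○○●●○○
○○●●●○○
○○●v○○○
○○○○○○○
○○○○○○○
t=10: ○○○○○○○
○○○○○○○
○○○○○○○
○○○●●○○
○○●●●○○
○○●○>○○
○○○○○○○
○○○○○○○
t=11: ○○○○○○○
○○○○○○○
○○○○○○○
○○○●●○○
○○●●●○○
○○●○●○○
○○○○v○○
○○○○○○○
t=12: ○○○○○○○
○○○○○○○
○○○○○○○
○○○●●○○
○○●●●○○
○○●○●○○
○○○<●○○
○○○○○○○
t=13: ○○○○○○○
○○○○○○○
○○○○○○○
○○○●●○○
○○●●●○○
○○●^●○○
○○○●●○○
○○○○○○○
t=14: ○○○○○○○
○○○○○○○
○○○○○○○
○○○●●○○
○○●●●○○
○○●●>○○
○○○●●○○
○○○○○○○
t=15: ○○○○○○○
○○○○○○○
○○○○○○○
○○○●●○○
○○●●^○○
○○●●○○○
○○○●●○○
○○○○○○○
t=16: ○○○○○○○
○○○○○○○
○○○○○○○
○○○●●○○
○○●<○○○
○○●●○○○
○○○●●○○
○○○○○○○
t=17: ○○○○○○○
○○○○○○○
○○○○○○○
○○○●●○○
○○●○○○○
○○●v○○○
○○○●●○○
○○○○○○○
t=18: ○○○○○○○
○○○○○○○
○○○○○○○
○○○●●○○
○○●○○○○
○○●○>○○
○○○●●○○
○○○○○○○
t=19: ○○○○○○○
○○○○○○○
○○○○○○○
○○○●●○○
○○●○○○○
○○●○●○○
○○○●v○○
○○○○○○○
t=20: ○○○○○○○
○○○○○○○
○○○○○○○
○○○●●○○
○○●○○○○
○○●○●○○
○○○●○>○
○○○○○○○
t=21: ○○○○○○○
○○○○○○○
○○○○○○○
○○○●●○○
○○●○○○○
○○●○●○○
○○○●○●○
○○○○○v○
t=22: ○○○○○○○
○○○○○○○
○○○○○○○
○○○●●○○
○○●○○○○
○○●○●○○
○○○●○●○
○○○○<●○
t=23: ○○○○○○○
○○○○○○○
○○○○○○○
○○○●●○○
○○●○○○○
○○●○●○○
○○○●^●○
○○○○●●○
t=24: ○○○○○○○
○○○○○○○
○○○○○○○
○○○●●○○
○○●○○○○
○○●○●○○
○○○●●>○
○○○○●●○

6,5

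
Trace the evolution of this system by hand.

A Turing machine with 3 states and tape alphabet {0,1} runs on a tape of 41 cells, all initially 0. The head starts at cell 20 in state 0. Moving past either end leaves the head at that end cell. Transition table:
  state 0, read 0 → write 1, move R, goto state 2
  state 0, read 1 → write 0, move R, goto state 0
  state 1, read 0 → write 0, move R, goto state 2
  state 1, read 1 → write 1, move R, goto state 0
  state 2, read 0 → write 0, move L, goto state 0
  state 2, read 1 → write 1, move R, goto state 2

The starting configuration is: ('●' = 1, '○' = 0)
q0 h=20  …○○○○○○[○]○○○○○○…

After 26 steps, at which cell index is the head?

28

t=0: q0 h=20  …○○○○○○[○]○○○○○○…
t=1: q2 h=21  …○○○○○●[○]○○○○○○…
t=2: q0 h=20  …○○○○○○[●]○○○○○○…
t=3: q0 h=21  …○○○○○○[○]○○○○○○…
t=4: q2 h=22  …○○○○○●[○]○○○○○○…
t=5: q0 h=21  …○○○○○○[●]○○○○○○…
t=6: q0 h=22  …○○○○○○[○]○○○○○○…
t=7: q2 h=23  …○○○○○●[○]○○○○○○…
t=8: q0 h=22  …○○○○○○[●]○○○○○○…
t=9: q0 h=23  …○○○○○○[○]○○○○○○…
t=10: q2 h=24  …○○○○○●[○]○○○○○○…
t=11: q0 h=23  …○○○○○○[●]○○○○○○…
t=12: q0 h=24  …○○○○○○[○]○○○○○○…
t=13: q2 h=25  …○○○○○●[○]○○○○○○…
t=14: q0 h=24  …○○○○○○[●]○○○○○○…
t=15: q0 h=25  …○○○○○○[○]○○○○○○…
t=16: q2 h=26  …○○○○○●[○]○○○○○○…
t=17: q0 h=25  …○○○○○○[●]○○○○○○…
t=18: q0 h=26  …○○○○○○[○]○○○○○○…
t=19: q2 h=27  …○○○○○●[○]○○○○○○…
t=20: q0 h=26  …○○○○○○[●]○○○○○○…
t=21: q0 h=27  …○○○○○○[○]○○○○○○…
t=22: q2 h=28  …○○○○○●[○]○○○○○○…
t=23: q0 h=27  …○○○○○○[●]○○○○○○…
t=24: q0 h=28  …○○○○○○[○]○○○○○○…
t=25: q2 h=29  …○○○○○●[○]○○○○○○…
t=26: q0 h=28  …○○○○○○[●]○○○○○○…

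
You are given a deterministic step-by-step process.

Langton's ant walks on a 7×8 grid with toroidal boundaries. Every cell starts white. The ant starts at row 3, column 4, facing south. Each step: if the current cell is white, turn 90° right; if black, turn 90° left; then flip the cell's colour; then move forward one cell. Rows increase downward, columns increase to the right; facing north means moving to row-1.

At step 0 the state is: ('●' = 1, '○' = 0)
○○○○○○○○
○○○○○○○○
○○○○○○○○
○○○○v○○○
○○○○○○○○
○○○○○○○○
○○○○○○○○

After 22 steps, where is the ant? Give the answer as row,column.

0) ○○○○○○○○
○○○○○○○○
○○○○○○○○
○○○○v○○○
○○○○○○○○
○○○○○○○○
○○○○○○○○
1) ○○○○○○○○
○○○○○○○○
○○○○○○○○
○○○<●○○○
○○○○○○○○
○○○○○○○○
○○○○○○○○
2) ○○○○○○○○
○○○○○○○○
○○○^○○○○
○○○●●○○○
○○○○○○○○
○○○○○○○○
○○○○○○○○
3) ○○○○○○○○
○○○○○○○○
○○○●>○○○
○○○●●○○○
○○○○○○○○
○○○○○○○○
○○○○○○○○
4) ○○○○○○○○
○○○○○○○○
○○○●●○○○
○○○●v○○○
○○○○○○○○
○○○○○○○○
○○○○○○○○
5) ○○○○○○○○
○○○○○○○○
○○○●●○○○
○○○●○>○○
○○○○○○○○
○○○○○○○○
○○○○○○○○
6) ○○○○○○○○
○○○○○○○○
○○○●●○○○
○○○●○●○○
○○○○○v○○
○○○○○○○○
○○○○○○○○
7) ○○○○○○○○
○○○○○○○○
○○○●●○○○
○○○●○●○○
○○○○<●○○
○○○○○○○○
○○○○○○○○
8) ○○○○○○○○
○○○○○○○○
○○○●●○○○
○○○●^●○○
○○○○●●○○
○○○○○○○○
○○○○○○○○
9) ○○○○○○○○
○○○○○○○○
○○○●●○○○
○○○●●>○○
○○○○●●○○
○○○○○○○○
○○○○○○○○
10) ○○○○○○○○
○○○○○○○○
○○○●●^○○
○○○●●○○○
○○○○●●○○
○○○○○○○○
○○○○○○○○
11) ○○○○○○○○
○○○○○○○○
○○○●●●>○
○○○●●○○○
○○○○●●○○
○○○○○○○○
○○○○○○○○
12) ○○○○○○○○
○○○○○○○○
○○○●●●●○
○○○●●○v○
○○○○●●○○
○○○○○○○○
○○○○○○○○
13) ○○○○○○○○
○○○○○○○○
○○○●●●●○
○○○●●<●○
○○○○●●○○
○○○○○○○○
○○○○○○○○
14) ○○○○○○○○
○○○○○○○○
○○○●●^●○
○○○●●●●○
○○○○●●○○
○○○○○○○○
○○○○○○○○
15) ○○○○○○○○
○○○○○○○○
○○○●<○●○
○○○●●●●○
○○○○●●○○
○○○○○○○○
○○○○○○○○
16) ○○○○○○○○
○○○○○○○○
○○○●○○●○
○○○●v●●○
○○○○●●○○
○○○○○○○○
○○○○○○○○
17) ○○○○○○○○
○○○○○○○○
○○○●○○●○
○○○●○>●○
○○○○●●○○
○○○○○○○○
○○○○○○○○
18) ○○○○○○○○
○○○○○○○○
○○○●○^●○
○○○●○○●○
○○○○●●○○
○○○○○○○○
○○○○○○○○
19) ○○○○○○○○
○○○○○○○○
○○○●○●>○
○○○●○○●○
○○○○●●○○
○○○○○○○○
○○○○○○○○
20) ○○○○○○○○
○○○○○○^○
○○○●○●○○
○○○●○○●○
○○○○●●○○
○○○○○○○○
○○○○○○○○
21) ○○○○○○○○
○○○○○○●>
○○○●○●○○
○○○●○○●○
○○○○●●○○
○○○○○○○○
○○○○○○○○
22) ○○○○○○○○
○○○○○○●●
○○○●○●○v
○○○●○○●○
○○○○●●○○
○○○○○○○○
○○○○○○○○

2,7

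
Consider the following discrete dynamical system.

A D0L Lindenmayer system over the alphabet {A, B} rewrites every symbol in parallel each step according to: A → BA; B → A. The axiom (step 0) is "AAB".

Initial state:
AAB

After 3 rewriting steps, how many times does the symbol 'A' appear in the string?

8

[0] AAB
[1] BABAA
[2] ABAABABA
[3] BAABABAABAABA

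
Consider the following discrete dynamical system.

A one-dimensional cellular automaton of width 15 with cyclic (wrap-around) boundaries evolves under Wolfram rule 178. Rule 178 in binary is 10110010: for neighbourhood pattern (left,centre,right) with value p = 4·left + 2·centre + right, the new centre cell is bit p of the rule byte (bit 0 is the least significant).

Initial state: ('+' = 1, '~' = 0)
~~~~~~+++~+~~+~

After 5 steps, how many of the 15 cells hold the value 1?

8

0) ~~~~~~+++~+~~+~
1) ~~~~~+~+~+~++~+
2) +~~~+~+~+~+~~+~
3) ~+~+~+~+~+~++~+
4) +~+~+~+~+~+~~+~
5) ~+~+~+~+~+~++~+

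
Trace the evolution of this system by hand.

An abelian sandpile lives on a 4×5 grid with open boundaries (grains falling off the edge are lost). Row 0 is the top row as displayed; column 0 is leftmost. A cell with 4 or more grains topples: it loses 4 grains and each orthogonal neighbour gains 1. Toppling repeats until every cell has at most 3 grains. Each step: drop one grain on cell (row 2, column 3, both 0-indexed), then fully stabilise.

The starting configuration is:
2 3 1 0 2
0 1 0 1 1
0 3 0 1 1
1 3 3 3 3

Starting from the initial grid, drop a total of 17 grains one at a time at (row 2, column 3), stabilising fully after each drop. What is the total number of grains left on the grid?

k=0  2 3 1 0 2
0 1 0 1 1
0 3 0 1 1
1 3 3 3 3
k=1  2 3 1 0 2
0 1 0 1 1
0 3 0 2 1
1 3 3 3 3
k=2  2 3 1 0 2
0 1 0 1 1
0 3 0 3 1
1 3 3 3 3
k=3  2 3 1 0 2
0 2 0 2 1
1 0 3 1 3
2 1 1 2 0
k=4  2 3 1 0 2
0 2 0 2 1
1 0 3 2 3
2 1 1 2 0
k=5  2 3 1 0 2
0 2 0 2 1
1 0 3 3 3
2 1 1 2 0
k=6  2 3 1 0 2
0 2 1 3 2
1 1 0 2 0
2 1 2 3 1
k=7  2 3 1 0 2
0 2 1 3 2
1 1 0 3 0
2 1 2 3 1
k=8  2 3 1 1 2
0 2 2 0 3
1 1 1 2 1
2 1 3 0 2
k=9  2 3 1 1 2
0 2 2 0 3
1 1 1 3 1
2 1 3 0 2
k=10  2 3 1 1 2
0 2 2 1 3
1 1 2 0 2
2 1 3 1 2
k=11  2 3 1 1 2
0 2 2 1 3
1 1 2 1 2
2 1 3 1 2
k=12  2 3 1 1 2
0 2 2 1 3
1 1 2 2 2
2 1 3 1 2
k=13  2 3 1 1 2
0 2 2 1 3
1 1 2 3 2
2 1 3 1 2
k=14  2 3 1 1 2
0 2 2 2 3
1 1 3 0 3
2 1 3 2 2
k=15  2 3 1 1 2
0 2 2 2 3
1 1 3 1 3
2 1 3 2 2
k=16  2 3 1 1 2
0 2 2 2 3
1 1 3 2 3
2 1 3 2 2
k=17  2 3 1 1 2
0 2 2 2 3
1 1 3 3 3
2 1 3 2 2

39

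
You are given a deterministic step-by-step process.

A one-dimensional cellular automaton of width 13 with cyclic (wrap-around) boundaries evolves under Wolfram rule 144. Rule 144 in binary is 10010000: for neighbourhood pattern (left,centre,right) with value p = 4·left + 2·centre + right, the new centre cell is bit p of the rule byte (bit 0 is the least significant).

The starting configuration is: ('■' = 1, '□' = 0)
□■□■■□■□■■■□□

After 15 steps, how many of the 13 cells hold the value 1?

1

0) □■□■■□■□■■■□□
1) □□□□□□□□□■□■□
2) □□□□□□□□□□□□■
3) ■□□□□□□□□□□□□
4) □■□□□□□□□□□□□
5) □□■□□□□□□□□□□
6) □□□■□□□□□□□□□
7) □□□□■□□□□□□□□
8) □□□□□■□□□□□□□
9) □□□□□□■□□□□□□
10) □□□□□□□■□□□□□
11) □□□□□□□□■□□□□
12) □□□□□□□□□■□□□
13) □□□□□□□□□□■□□
14) □□□□□□□□□□□■□
15) □□□□□□□□□□□□■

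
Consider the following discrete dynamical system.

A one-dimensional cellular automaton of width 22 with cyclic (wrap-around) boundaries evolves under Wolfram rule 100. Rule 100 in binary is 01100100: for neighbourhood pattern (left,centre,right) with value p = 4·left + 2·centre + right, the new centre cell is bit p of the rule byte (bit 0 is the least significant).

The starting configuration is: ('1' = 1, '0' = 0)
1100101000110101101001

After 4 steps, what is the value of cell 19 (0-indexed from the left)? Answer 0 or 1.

0

step 0: 1100101000110101101001
step 1: 0100111000011110111000
step 2: 0100001000000011001000
step 3: 0100001000000001001000
step 4: 0100001000000001001000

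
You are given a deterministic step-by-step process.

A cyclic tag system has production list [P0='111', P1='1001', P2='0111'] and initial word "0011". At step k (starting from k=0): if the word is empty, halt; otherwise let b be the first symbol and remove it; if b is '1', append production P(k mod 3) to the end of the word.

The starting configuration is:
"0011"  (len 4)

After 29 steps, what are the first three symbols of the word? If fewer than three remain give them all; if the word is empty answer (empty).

100

gen 0: "0011"  (len 4)
gen 1: "011"  (len 3)
gen 2: "11"  (len 2)
gen 3: "10111"  (len 5)
gen 4: "0111111"  (len 7)
gen 5: "111111"  (len 6)
gen 6: "111110111"  (len 9)
gen 7: "11110111111"  (len 11)
gen 8: "11101111111001"  (len 14)
gen 9: "11011111110010111"  (len 17)
gen 10: "1011111110010111111"  (len 19)
gen 11: "0111111100101111111001"  (len 22)
gen 12: "111111100101111111001"  (len 21)
gen 13: "11111100101111111001111"  (len 23)
gen 14: "11111001011111110011111001"  (len 26)
gen 15: "11110010111111100111110010111"  (len 29)
gen 16: "1110010111111100111110010111111"  (len 31)
gen 17: "1100101111111001111100101111111001"  (len 34)
gen 18: "1001011111110011111001011111110010111"  (len 37)
gen 19: "001011111110011111001011111110010111111"  (len 39)
gen 20: "01011111110011111001011111110010111111"  (len 38)
gen 21: "1011111110011111001011111110010111111"  (len 37)
gen 22: "011111110011111001011111110010111111111"  (len 39)
gen 23: "11111110011111001011111110010111111111"  (len 38)
gen 24: "11111100111110010111111100101111111110111"  (len 41)
gen 25: "1111100111110010111111100101111111110111111"  (len 43)
gen 26: "1111001111100101111111001011111111101111111001"  (len 46)
gen 27: "1110011111001011111110010111111111011111110010111"  (len 49)
gen 28: "110011111001011111110010111111111011111110010111111"  (len 51)
gen 29: "100111110010111111100101111111110111111100101111111001"  (len 54)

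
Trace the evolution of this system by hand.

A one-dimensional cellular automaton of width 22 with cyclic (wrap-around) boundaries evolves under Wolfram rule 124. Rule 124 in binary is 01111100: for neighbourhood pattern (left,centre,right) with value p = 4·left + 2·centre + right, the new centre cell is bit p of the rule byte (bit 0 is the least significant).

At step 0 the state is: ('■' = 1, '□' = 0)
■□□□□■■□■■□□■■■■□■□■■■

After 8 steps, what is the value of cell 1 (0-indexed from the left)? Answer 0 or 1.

step 0: ■□□□□■■□■■□□■■■■□■□■■■
step 1: ■■□□□■■■■■■□■□□■■■■■□□
step 2: ■■■□□■□□□□■■■■□■□□□■■□
step 3: ■□■■□■■□□□■□□■■■■□□■■■
step 4: ■■■■■■■■□□■■□■□□■■□■□□
step 5: ■□□□□□□■■□■■■■■□■■■■■□
step 6: ■■□□□□□■■■■□□□■■■□□□■■
step 7: □■■□□□□■□□■■□□■□■■□□■□
step 8: □■■■□□□■■□■■■□■■■■■□■■

1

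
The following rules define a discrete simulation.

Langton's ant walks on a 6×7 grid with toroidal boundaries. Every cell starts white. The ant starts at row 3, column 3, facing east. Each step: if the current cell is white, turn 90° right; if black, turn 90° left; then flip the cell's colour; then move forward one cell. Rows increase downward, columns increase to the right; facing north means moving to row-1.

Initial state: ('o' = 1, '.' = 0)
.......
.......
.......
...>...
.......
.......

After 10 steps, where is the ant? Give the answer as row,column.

k=0  .......
.......
.......
...>...
.......
.......
k=1  .......
.......
.......
...o...
...v...
.......
k=2  .......
.......
.......
...o...
..<o...
.......
k=3  .......
.......
.......
..^o...
..oo...
.......
k=4  .......
.......
.......
..o>...
..oo...
.......
k=5  .......
.......
...^...
..o....
..oo...
.......
k=6  .......
.......
...o>..
..o....
..oo...
.......
k=7  .......
.......
...oo..
..o.v..
..oo...
.......
k=8  .......
.......
...oo..
..o<o..
..oo...
.......
k=9  .......
.......
...^o..
..ooo..
..oo...
.......
k=10  .......
.......
..<.o..
..ooo..
..oo...
.......

2,2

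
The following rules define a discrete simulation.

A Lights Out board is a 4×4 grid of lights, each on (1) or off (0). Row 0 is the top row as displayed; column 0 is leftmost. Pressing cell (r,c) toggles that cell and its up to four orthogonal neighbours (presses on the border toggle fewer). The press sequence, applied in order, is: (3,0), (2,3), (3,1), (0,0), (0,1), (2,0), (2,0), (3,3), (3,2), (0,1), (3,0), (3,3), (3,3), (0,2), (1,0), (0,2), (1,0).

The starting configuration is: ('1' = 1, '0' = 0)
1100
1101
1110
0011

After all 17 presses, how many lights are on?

0) 1100
1101
1110
0011
1) 1100
1101
0110
1111
2) 1100
1100
0101
1110
3) 1100
1100
0001
0000
4) 0000
0100
0001
0000
5) 1110
0000
0001
0000
6) 1110
1000
1101
1000
7) 1110
0000
0001
0000
8) 1110
0000
0000
0011
9) 1110
0000
0010
0100
10) 0000
0100
0010
0100
11) 0000
0100
1010
1000
12) 0000
0100
1011
1011
13) 0000
0100
1010
1000
14) 0111
0110
1010
1000
15) 1111
1010
0010
1000
16) 1000
1000
0010
1000
17) 0000
0100
1010
1000

4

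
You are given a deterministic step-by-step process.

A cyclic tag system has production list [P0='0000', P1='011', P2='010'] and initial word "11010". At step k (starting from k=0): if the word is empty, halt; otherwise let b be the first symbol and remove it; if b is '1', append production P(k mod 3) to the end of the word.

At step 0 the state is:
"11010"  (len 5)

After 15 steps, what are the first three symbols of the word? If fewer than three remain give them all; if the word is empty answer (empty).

001

step 0: "11010"  (len 5)
step 1: "10100000"  (len 8)
step 2: "0100000011"  (len 10)
step 3: "100000011"  (len 9)
step 4: "000000110000"  (len 12)
step 5: "00000110000"  (len 11)
step 6: "0000110000"  (len 10)
step 7: "000110000"  (len 9)
step 8: "00110000"  (len 8)
step 9: "0110000"  (len 7)
step 10: "110000"  (len 6)
step 11: "10000011"  (len 8)
step 12: "0000011010"  (len 10)
step 13: "000011010"  (len 9)
step 14: "00011010"  (len 8)
step 15: "0011010"  (len 7)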